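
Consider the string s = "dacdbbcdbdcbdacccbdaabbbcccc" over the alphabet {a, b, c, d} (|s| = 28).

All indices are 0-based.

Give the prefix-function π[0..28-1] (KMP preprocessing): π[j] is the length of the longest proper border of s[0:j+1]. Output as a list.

π[0] = 0
j=1 s[j]='a': π[1]=0 (border '')
j=2 s[j]='c': π[2]=0 (border '')
j=3 s[j]='d': π[3]=1 (border 'd')
j=4 s[j]='b': k: 1→0; π[4]=0 (border '')
j=5 s[j]='b': π[5]=0 (border '')
j=6 s[j]='c': π[6]=0 (border '')
j=7 s[j]='d': π[7]=1 (border 'd')
j=8 s[j]='b': k: 1→0; π[8]=0 (border '')
j=9 s[j]='d': π[9]=1 (border 'd')
j=10 s[j]='c': k: 1→0; π[10]=0 (border '')
j=11 s[j]='b': π[11]=0 (border '')
j=12 s[j]='d': π[12]=1 (border 'd')
j=13 s[j]='a': π[13]=2 (border 'da')
j=14 s[j]='c': π[14]=3 (border 'dac')
j=15 s[j]='c': k: 3→0; π[15]=0 (border '')
j=16 s[j]='c': π[16]=0 (border '')
j=17 s[j]='b': π[17]=0 (border '')
j=18 s[j]='d': π[18]=1 (border 'd')
j=19 s[j]='a': π[19]=2 (border 'da')
j=20 s[j]='a': k: 2→0; π[20]=0 (border '')
j=21 s[j]='b': π[21]=0 (border '')
j=22 s[j]='b': π[22]=0 (border '')
j=23 s[j]='b': π[23]=0 (border '')
j=24 s[j]='c': π[24]=0 (border '')
j=25 s[j]='c': π[25]=0 (border '')
j=26 s[j]='c': π[26]=0 (border '')
j=27 s[j]='c': π[27]=0 (border '')

[0, 0, 0, 1, 0, 0, 0, 1, 0, 1, 0, 0, 1, 2, 3, 0, 0, 0, 1, 2, 0, 0, 0, 0, 0, 0, 0, 0]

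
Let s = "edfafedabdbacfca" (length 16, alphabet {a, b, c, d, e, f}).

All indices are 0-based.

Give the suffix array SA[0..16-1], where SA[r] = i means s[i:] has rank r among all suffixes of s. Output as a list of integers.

[15, 7, 11, 3, 10, 8, 14, 12, 6, 9, 1, 5, 0, 2, 13, 4]

sorted suffixes:
  #0 SA[0]=15  'a'
  #1 SA[1]=7  'abdbacfca'
  #2 SA[2]=11  'acfca'
  #3 SA[3]=3  'afedabdbacfca'
  #4 SA[4]=10  'bacfca'
  #5 SA[5]=8  'bdbacfca'
  #6 SA[6]=14  'ca'
  #7 SA[7]=12  'cfca'
  #8 SA[8]=6  'dabdbacfca'
  #9 SA[9]=9  'dbacfca'
  #10 SA[10]=1  'dfafedabdbacfca'
  #11 SA[11]=5  'edabdbacfca'
  #12 SA[12]=0  'edfafedabdbacfca'
  #13 SA[13]=2  'fafedabdbacfca'
  #14 SA[14]=13  'fca'
  #15 SA[15]=4  'fedabdbacfca'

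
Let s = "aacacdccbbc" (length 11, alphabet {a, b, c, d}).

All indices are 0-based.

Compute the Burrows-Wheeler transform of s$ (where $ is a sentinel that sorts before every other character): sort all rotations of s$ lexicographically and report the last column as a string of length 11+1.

rank  rotation      last
    0  $aacacdccbbc  c
    1  aacacdccbbc$  $
    2  acacdccbbc$a  a
    3  acdccbbc$aac  c
    4  bbc$aacacdcc  c
    5  bc$aacacdccb  b
    6  c$aacacdccbb  b
    7  cacdccbbc$aa  a
    8  cbbc$aacacdc  c
    9  ccbbc$aacacd  d
   10  cdccbbc$aaca  a
   11  dccbbc$aacac  c

c$accbbacdac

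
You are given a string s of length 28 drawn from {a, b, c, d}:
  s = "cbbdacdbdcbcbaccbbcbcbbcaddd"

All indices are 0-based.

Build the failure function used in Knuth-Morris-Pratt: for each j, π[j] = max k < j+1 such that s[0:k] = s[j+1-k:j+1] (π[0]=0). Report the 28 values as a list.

π[0] = 0
j=1 s[j]='b': π[1]=0 (border '')
j=2 s[j]='b': π[2]=0 (border '')
j=3 s[j]='d': π[3]=0 (border '')
j=4 s[j]='a': π[4]=0 (border '')
j=5 s[j]='c': π[5]=1 (border 'c')
j=6 s[j]='d': k: 1→0; π[6]=0 (border '')
j=7 s[j]='b': π[7]=0 (border '')
j=8 s[j]='d': π[8]=0 (border '')
j=9 s[j]='c': π[9]=1 (border 'c')
j=10 s[j]='b': π[10]=2 (border 'cb')
j=11 s[j]='c': k: 2→0; π[11]=1 (border 'c')
j=12 s[j]='b': π[12]=2 (border 'cb')
j=13 s[j]='a': k: 2→0; π[13]=0 (border '')
j=14 s[j]='c': π[14]=1 (border 'c')
j=15 s[j]='c': k: 1→0; π[15]=1 (border 'c')
j=16 s[j]='b': π[16]=2 (border 'cb')
j=17 s[j]='b': π[17]=3 (border 'cbb')
j=18 s[j]='c': k: 3→0; π[18]=1 (border 'c')
j=19 s[j]='b': π[19]=2 (border 'cb')
j=20 s[j]='c': k: 2→0; π[20]=1 (border 'c')
j=21 s[j]='b': π[21]=2 (border 'cb')
j=22 s[j]='b': π[22]=3 (border 'cbb')
j=23 s[j]='c': k: 3→0; π[23]=1 (border 'c')
j=24 s[j]='a': k: 1→0; π[24]=0 (border '')
j=25 s[j]='d': π[25]=0 (border '')
j=26 s[j]='d': π[26]=0 (border '')
j=27 s[j]='d': π[27]=0 (border '')

[0, 0, 0, 0, 0, 1, 0, 0, 0, 1, 2, 1, 2, 0, 1, 1, 2, 3, 1, 2, 1, 2, 3, 1, 0, 0, 0, 0]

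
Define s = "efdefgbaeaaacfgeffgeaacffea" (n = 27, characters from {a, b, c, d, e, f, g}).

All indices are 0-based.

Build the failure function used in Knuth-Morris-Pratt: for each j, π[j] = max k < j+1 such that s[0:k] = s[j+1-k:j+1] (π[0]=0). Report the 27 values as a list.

[0, 0, 0, 1, 2, 0, 0, 0, 1, 0, 0, 0, 0, 0, 0, 1, 2, 0, 0, 1, 0, 0, 0, 0, 0, 1, 0]

π[0] = 0
j=1 s[j]='f': π[1]=0 (border '')
j=2 s[j]='d': π[2]=0 (border '')
j=3 s[j]='e': π[3]=1 (border 'e')
j=4 s[j]='f': π[4]=2 (border 'ef')
j=5 s[j]='g': k: 2→0; π[5]=0 (border '')
j=6 s[j]='b': π[6]=0 (border '')
j=7 s[j]='a': π[7]=0 (border '')
j=8 s[j]='e': π[8]=1 (border 'e')
j=9 s[j]='a': k: 1→0; π[9]=0 (border '')
j=10 s[j]='a': π[10]=0 (border '')
j=11 s[j]='a': π[11]=0 (border '')
j=12 s[j]='c': π[12]=0 (border '')
j=13 s[j]='f': π[13]=0 (border '')
j=14 s[j]='g': π[14]=0 (border '')
j=15 s[j]='e': π[15]=1 (border 'e')
j=16 s[j]='f': π[16]=2 (border 'ef')
j=17 s[j]='f': k: 2→0; π[17]=0 (border '')
j=18 s[j]='g': π[18]=0 (border '')
j=19 s[j]='e': π[19]=1 (border 'e')
j=20 s[j]='a': k: 1→0; π[20]=0 (border '')
j=21 s[j]='a': π[21]=0 (border '')
j=22 s[j]='c': π[22]=0 (border '')
j=23 s[j]='f': π[23]=0 (border '')
j=24 s[j]='f': π[24]=0 (border '')
j=25 s[j]='e': π[25]=1 (border 'e')
j=26 s[j]='a': k: 1→0; π[26]=0 (border '')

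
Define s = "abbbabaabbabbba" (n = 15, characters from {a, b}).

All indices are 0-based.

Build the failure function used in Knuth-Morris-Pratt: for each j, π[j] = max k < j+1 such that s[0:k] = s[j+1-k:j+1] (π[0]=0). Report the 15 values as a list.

π[0] = 0
j=1 s[j]='b': π[1]=0 (border '')
j=2 s[j]='b': π[2]=0 (border '')
j=3 s[j]='b': π[3]=0 (border '')
j=4 s[j]='a': π[4]=1 (border 'a')
j=5 s[j]='b': π[5]=2 (border 'ab')
j=6 s[j]='a': k: 2→0; π[6]=1 (border 'a')
j=7 s[j]='a': k: 1→0; π[7]=1 (border 'a')
j=8 s[j]='b': π[8]=2 (border 'ab')
j=9 s[j]='b': π[9]=3 (border 'abb')
j=10 s[j]='a': k: 3→0; π[10]=1 (border 'a')
j=11 s[j]='b': π[11]=2 (border 'ab')
j=12 s[j]='b': π[12]=3 (border 'abb')
j=13 s[j]='b': π[13]=4 (border 'abbb')
j=14 s[j]='a': π[14]=5 (border 'abbba')

[0, 0, 0, 0, 1, 2, 1, 1, 2, 3, 1, 2, 3, 4, 5]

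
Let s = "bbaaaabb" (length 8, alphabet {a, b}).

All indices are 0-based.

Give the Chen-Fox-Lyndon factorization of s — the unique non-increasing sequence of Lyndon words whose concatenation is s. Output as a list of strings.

emit factor 1: 'b' (i=0, period=1)
emit factor 2: 'b' (i=1, period=1)
emit factor 3: 'aaaabb' (i=2, period=6)

["b", "b", "aaaabb"]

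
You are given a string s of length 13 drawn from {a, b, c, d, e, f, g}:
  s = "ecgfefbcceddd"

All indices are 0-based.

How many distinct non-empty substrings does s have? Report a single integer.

83

rank→(start, suffix):
  0 → (6, 'bcceddd')
  1 → (7, 'cceddd')
  2 → (8, 'ceddd')
  3 → (1, 'cgfefbcceddd')
  4 → (12, 'd')
  5 → (11, 'dd')
  6 → (10, 'ddd')
  7 → (0, 'ecgfefbcceddd')
  8 → (9, 'eddd')
  9 → (4, 'efbcceddd')
  10 → (5, 'fbcceddd')
  11 → (3, 'fefbcceddd')
  12 → (2, 'gfefbcceddd')

SA = [6, 7, 8, 1, 12, 11, 10, 0, 9, 4, 5, 3, 2]
rank  pair      lcp
   1  s[6:],s[7:]  0  ''
   2  s[7:],s[8:]  1  'c'
   3  s[8:],s[1:]  1  'c'
   4  s[1:],s[12:]  0  ''
   5  s[12:],s[11:]  1  'd'
   6  s[11:],s[10:]  2  'dd'
   7  s[10:],s[0:]  0  ''
   8  s[0:],s[9:]  1  'e'
   9  s[9:],s[4:]  1  'e'
  10  s[4:],s[5:]  0  ''
  11  s[5:],s[3:]  1  'f'
  12  s[3:],s[2:]  0  ''

n(n+1)/2 = 13·14/2 = 91
Σ LCP = 0 + 0 + 1 + 1 + 0 + 1 + 2 + 0 + 1 + 1 + 0 + 1 + 0 = 8
distinct = 91 − 8 = 83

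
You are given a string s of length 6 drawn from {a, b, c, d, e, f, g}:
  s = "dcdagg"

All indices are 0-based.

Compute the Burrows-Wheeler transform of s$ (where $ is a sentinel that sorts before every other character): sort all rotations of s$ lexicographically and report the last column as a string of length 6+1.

gddc$ga

rank  rotation last
    0  $dcdagg  g
    1  agg$dcd  d
    2  cdagg$d  d
    3  dagg$dc  c
    4  dcdagg$  $
    5  g$dcdag  g
    6  gg$dcda  a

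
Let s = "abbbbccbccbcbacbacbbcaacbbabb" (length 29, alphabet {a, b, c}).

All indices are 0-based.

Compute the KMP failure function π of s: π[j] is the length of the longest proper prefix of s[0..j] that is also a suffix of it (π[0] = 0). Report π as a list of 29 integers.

π[0] = 0
j=1 s[j]='b': π[1]=0 (border '')
j=2 s[j]='b': π[2]=0 (border '')
j=3 s[j]='b': π[3]=0 (border '')
j=4 s[j]='b': π[4]=0 (border '')
j=5 s[j]='c': π[5]=0 (border '')
j=6 s[j]='c': π[6]=0 (border '')
j=7 s[j]='b': π[7]=0 (border '')
j=8 s[j]='c': π[8]=0 (border '')
j=9 s[j]='c': π[9]=0 (border '')
j=10 s[j]='b': π[10]=0 (border '')
j=11 s[j]='c': π[11]=0 (border '')
j=12 s[j]='b': π[12]=0 (border '')
j=13 s[j]='a': π[13]=1 (border 'a')
j=14 s[j]='c': k: 1→0; π[14]=0 (border '')
j=15 s[j]='b': π[15]=0 (border '')
j=16 s[j]='a': π[16]=1 (border 'a')
j=17 s[j]='c': k: 1→0; π[17]=0 (border '')
j=18 s[j]='b': π[18]=0 (border '')
j=19 s[j]='b': π[19]=0 (border '')
j=20 s[j]='c': π[20]=0 (border '')
j=21 s[j]='a': π[21]=1 (border 'a')
j=22 s[j]='a': k: 1→0; π[22]=1 (border 'a')
j=23 s[j]='c': k: 1→0; π[23]=0 (border '')
j=24 s[j]='b': π[24]=0 (border '')
j=25 s[j]='b': π[25]=0 (border '')
j=26 s[j]='a': π[26]=1 (border 'a')
j=27 s[j]='b': π[27]=2 (border 'ab')
j=28 s[j]='b': π[28]=3 (border 'abb')

[0, 0, 0, 0, 0, 0, 0, 0, 0, 0, 0, 0, 0, 1, 0, 0, 1, 0, 0, 0, 0, 1, 1, 0, 0, 0, 1, 2, 3]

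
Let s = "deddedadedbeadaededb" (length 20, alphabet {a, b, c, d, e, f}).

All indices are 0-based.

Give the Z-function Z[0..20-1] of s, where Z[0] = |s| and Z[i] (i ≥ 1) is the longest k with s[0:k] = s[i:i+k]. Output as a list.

Z[0]=20
i=1: outside box; Z[1]=0
i=2: outside box; Z[2]=1 grow→box=[2,3)
i=3: outside box; Z[3]=3 grow→box=[3,6)
i=4: min(r-i=2, Z[1]=0)=0; Z[4]=0
i=5: min(r-i=1, Z[2]=1)=1; Z[5]=1
i=6: outside box; Z[6]=0
i=7: outside box; Z[7]=3 grow→box=[7,10)
i=8: min(r-i=2, Z[1]=0)=0; Z[8]=0
i=9: min(r-i=1, Z[2]=1)=1; Z[9]=1
i=10: outside box; Z[10]=0
i=11: outside box; Z[11]=0
i=12: outside box; Z[12]=0
i=13: outside box; Z[13]=1 grow→box=[13,14)
i=14: outside box; Z[14]=0
i=15: outside box; Z[15]=0
i=16: outside box; Z[16]=3 grow→box=[16,19)
i=17: min(r-i=2, Z[1]=0)=0; Z[17]=0
i=18: min(r-i=1, Z[2]=1)=1; Z[18]=1
i=19: outside box; Z[19]=0

[20, 0, 1, 3, 0, 1, 0, 3, 0, 1, 0, 0, 0, 1, 0, 0, 3, 0, 1, 0]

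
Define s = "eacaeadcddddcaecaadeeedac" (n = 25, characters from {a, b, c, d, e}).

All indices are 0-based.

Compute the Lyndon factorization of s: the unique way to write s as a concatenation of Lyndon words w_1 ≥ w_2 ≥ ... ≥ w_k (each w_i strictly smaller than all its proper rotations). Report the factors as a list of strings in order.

emit factor 1: 'e' (i=0, period=1)
emit factor 2: 'acaeadcddddcaec' (i=1, period=15)
emit factor 3: 'aadeeedac' (i=16, period=9)

["e", "acaeadcddddcaec", "aadeeedac"]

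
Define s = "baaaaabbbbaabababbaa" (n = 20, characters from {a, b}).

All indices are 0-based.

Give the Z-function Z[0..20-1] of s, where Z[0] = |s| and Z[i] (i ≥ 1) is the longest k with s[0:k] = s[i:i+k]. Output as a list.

[20, 0, 0, 0, 0, 0, 1, 1, 1, 3, 0, 0, 2, 0, 2, 0, 1, 3, 0, 0]

Z[0]=20
i=1: outside box; Z[1]=0
i=2: outside box; Z[2]=0
i=3: outside box; Z[3]=0
i=4: outside box; Z[4]=0
i=5: outside box; Z[5]=0
i=6: outside box; Z[6]=1 scan→box=[6,7)
i=7: outside box; Z[7]=1 scan→box=[7,8)
i=8: outside box; Z[8]=1 scan→box=[8,9)
i=9: outside box; Z[9]=3 scan→box=[9,12)
i=10: min(r-i=2, Z[1]=0)=0; Z[10]=0
i=11: min(r-i=1, Z[2]=0)=0; Z[11]=0
i=12: outside box; Z[12]=2 scan→box=[12,14)
i=13: min(r-i=1, Z[1]=0)=0; Z[13]=0
i=14: outside box; Z[14]=2 scan→box=[14,16)
i=15: min(r-i=1, Z[1]=0)=0; Z[15]=0
i=16: outside box; Z[16]=1 scan→box=[16,17)
i=17: outside box; Z[17]=3 scan→box=[17,20)
i=18: min(r-i=2, Z[1]=0)=0; Z[18]=0
i=19: min(r-i=1, Z[2]=0)=0; Z[19]=0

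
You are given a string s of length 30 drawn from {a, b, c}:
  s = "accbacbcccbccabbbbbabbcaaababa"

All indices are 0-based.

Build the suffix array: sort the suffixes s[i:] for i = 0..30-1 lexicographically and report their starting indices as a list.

[29, 23, 24, 27, 25, 13, 19, 4, 0, 28, 26, 18, 3, 17, 16, 15, 14, 20, 21, 10, 6, 22, 12, 2, 9, 5, 11, 1, 8, 7]

rank→(start, suffix):
  0 → (29, 'a')
  1 → (23, 'aaababa')
  2 → (24, 'aababa')
  3 → (27, 'aba')
  4 → (25, 'ababa')
  5 → (13, 'abbbbbabbcaaababa')
  6 → (19, 'abbcaaababa')
  7 → (4, 'acbcccbccabbbbbabbcaaababa')
  8 → (0, 'accbacbcccbccabbbbbabbcaaababa')
  9 → (28, 'ba')
  10 → (26, 'baba')
  11 → (18, 'babbcaaababa')
  12 → (3, 'bacbcccbccabbbbbabbcaaababa')
  13 → (17, 'bbabbcaaababa')
  14 → (16, 'bbbabbcaaababa')
  15 → (15, 'bbbbabbcaaababa')
  16 → (14, 'bbbbbabbcaaababa')
  17 → (20, 'bbcaaababa')
  18 → (21, 'bcaaababa')
  19 → (10, 'bccabbbbbabbcaaababa')
  20 → (6, 'bcccbccabbbbbabbcaaababa')
  21 → (22, 'caaababa')
  22 → (12, 'cabbbbbabbcaaababa')
  23 → (2, 'cbacbcccbccabbbbbabbcaaababa')
  24 → (9, 'cbccabbbbbabbcaaababa')
  25 → (5, 'cbcccbccabbbbbabbcaaababa')
  26 → (11, 'ccabbbbbabbcaaababa')
  27 → (1, 'ccbacbcccbccabbbbbabbcaaababa')
  28 → (8, 'ccbccabbbbbabbcaaababa')
  29 → (7, 'cccbccabbbbbabbcaaababa')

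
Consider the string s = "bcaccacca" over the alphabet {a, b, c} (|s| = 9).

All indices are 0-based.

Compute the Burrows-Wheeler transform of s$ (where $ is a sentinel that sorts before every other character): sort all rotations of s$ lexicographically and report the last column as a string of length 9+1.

accc$ccbaa

rank  rotation    last
    0  $bcaccacca  a
    1  a$bcaccacc  c
    2  acca$bcacc  c
    3  accacca$bc  c
    4  bcaccacca$  $
    5  ca$bcaccac  c
    6  cacca$bcac  c
    7  caccacca$b  b
    8  cca$bcacca  a
    9  ccacca$bca  a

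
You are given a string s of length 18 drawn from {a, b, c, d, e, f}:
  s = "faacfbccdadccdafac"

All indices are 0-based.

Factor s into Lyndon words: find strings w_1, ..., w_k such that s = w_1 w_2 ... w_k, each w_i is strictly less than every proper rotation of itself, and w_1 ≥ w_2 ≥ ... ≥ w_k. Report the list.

["f", "aacfbccdadccdafac"]

emit factor 1: 'f' (i=0, period=1)
emit factor 2: 'aacfbccdadccdafac' (i=1, period=17)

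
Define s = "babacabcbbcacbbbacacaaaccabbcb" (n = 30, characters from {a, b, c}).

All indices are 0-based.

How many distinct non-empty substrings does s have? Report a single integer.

409

sorted suffixes:
  #0 SA[0]=20  'aaaccabbcb'
  #1 SA[1]=21  'aaccabbcb'
  #2 SA[2]=1  'abacabcbbcacbbbacacaaaccabbcb'
  #3 SA[3]=25  'abbcb'
  #4 SA[4]=5  'abcbbcacbbbacacaaaccabbcb'
  #5 SA[5]=18  'acaaaccabbcb'
  #6 SA[6]=3  'acabcbbcacbbbacacaaaccabbcb'
  #7 SA[7]=16  'acacaaaccabbcb'
  #8 SA[8]=11  'acbbbacacaaaccabbcb'
  #9 SA[9]=22  'accabbcb'
  #10 SA[10]=29  'b'
  #11 SA[11]=0  'babacabcbbcacbbbacacaaaccabbcb'
  #12 SA[12]=2  'bacabcbbcacbbbacacaaaccabbcb'
  #13 SA[13]=15  'bacacaaaccabbcb'
  #14 SA[14]=14  'bbacacaaaccabbcb'
  #15 SA[15]=13  'bbbacacaaaccabbcb'
  #16 SA[16]=8  'bbcacbbbacacaaaccabbcb'
  #17 SA[17]=26  'bbcb'
  #18 SA[18]=9  'bcacbbbacacaaaccabbcb'
  #19 SA[19]=27  'bcb'
  #20 SA[20]=6  'bcbbcacbbbacacaaaccabbcb'
  #21 SA[21]=19  'caaaccabbcb'
  #22 SA[22]=24  'cabbcb'
  #23 SA[23]=4  'cabcbbcacbbbacacaaaccabbcb'
  #24 SA[24]=17  'cacaaaccabbcb'
  #25 SA[25]=10  'cacbbbacacaaaccabbcb'
  #26 SA[26]=28  'cb'
  #27 SA[27]=12  'cbbbacacaaaccabbcb'
  #28 SA[28]=7  'cbbcacbbbacacaaaccabbcb'
  #29 SA[29]=23  'ccabbcb'

SA = [20, 21, 1, 25, 5, 18, 3, 16, 11, 22, 29, 0, 2, 15, 14, 13, 8, 26, 9, 27, 6, 19, 24, 4, 17, 10, 28, 12, 7, 23]
i: (SA[i-1],SA[i]) lcp shared
  1: (20,21) 2 'aa'
  2: (21,1) 1 'a'
  3: (1,25) 2 'ab'
  4: (25,5) 2 'ab'
  5: (5,18) 1 'a'
  6: (18,3) 3 'aca'
  7: (3,16) 3 'aca'
  8: (16,11) 2 'ac'
  9: (11,22) 2 'ac'
  10: (22,29) 0 ''
  11: (29,0) 1 'b'
  12: (0,2) 2 'ba'
  13: (2,15) 4 'baca'
  14: (15,14) 1 'b'
  15: (14,13) 2 'bb'
  16: (13,8) 2 'bb'
  17: (8,26) 3 'bbc'
  18: (26,9) 1 'b'
  19: (9,27) 2 'bc'
  20: (27,6) 3 'bcb'
  21: (6,19) 0 ''
  22: (19,24) 2 'ca'
  23: (24,4) 3 'cab'
  24: (4,17) 2 'ca'
  25: (17,10) 3 'cac'
  26: (10,28) 1 'c'
  27: (28,12) 2 'cb'
  28: (12,7) 3 'cbb'
  29: (7,23) 1 'c'

n(n+1)/2 = 30·31/2 = 465
Σ LCP = 0 + 2 + 1 + 2 + 2 + 1 + 3 + 3 + 2 + 2 + 0 + 1 + 2 + 4 + 1 + 2 + 2 + 3 + 1 + 2 + 3 + 0 + 2 + 3 + 2 + 3 + 1 + 2 + 3 + 1 = 56
distinct = 465 − 56 = 409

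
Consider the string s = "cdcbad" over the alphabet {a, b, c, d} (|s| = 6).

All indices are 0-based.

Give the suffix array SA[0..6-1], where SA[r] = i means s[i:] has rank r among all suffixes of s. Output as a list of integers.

rank→(start, suffix):
  0 → (4, 'ad')
  1 → (3, 'bad')
  2 → (2, 'cbad')
  3 → (0, 'cdcbad')
  4 → (5, 'd')
  5 → (1, 'dcbad')

[4, 3, 2, 0, 5, 1]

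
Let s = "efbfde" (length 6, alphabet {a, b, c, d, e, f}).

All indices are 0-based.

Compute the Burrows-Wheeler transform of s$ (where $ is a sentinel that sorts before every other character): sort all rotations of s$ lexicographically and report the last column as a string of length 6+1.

effd$eb

rank  rotation last
    0  $efbfde  e
    1  bfde$ef  f
    2  de$efbf  f
    3  e$efbfd  d
    4  efbfde$  $
    5  fbfde$e  e
    6  fde$efb  b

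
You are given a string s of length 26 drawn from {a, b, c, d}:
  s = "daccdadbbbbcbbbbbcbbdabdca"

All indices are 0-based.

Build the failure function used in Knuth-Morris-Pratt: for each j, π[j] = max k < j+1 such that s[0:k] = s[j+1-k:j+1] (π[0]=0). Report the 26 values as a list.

[0, 0, 0, 0, 1, 2, 1, 0, 0, 0, 0, 0, 0, 0, 0, 0, 0, 0, 0, 0, 1, 2, 0, 1, 0, 0]

π[0] = 0
j=1 s[j]='a': π[1]=0 (border '')
j=2 s[j]='c': π[2]=0 (border '')
j=3 s[j]='c': π[3]=0 (border '')
j=4 s[j]='d': π[4]=1 (border 'd')
j=5 s[j]='a': π[5]=2 (border 'da')
j=6 s[j]='d': k: 2→0; π[6]=1 (border 'd')
j=7 s[j]='b': k: 1→0; π[7]=0 (border '')
j=8 s[j]='b': π[8]=0 (border '')
j=9 s[j]='b': π[9]=0 (border '')
j=10 s[j]='b': π[10]=0 (border '')
j=11 s[j]='c': π[11]=0 (border '')
j=12 s[j]='b': π[12]=0 (border '')
j=13 s[j]='b': π[13]=0 (border '')
j=14 s[j]='b': π[14]=0 (border '')
j=15 s[j]='b': π[15]=0 (border '')
j=16 s[j]='b': π[16]=0 (border '')
j=17 s[j]='c': π[17]=0 (border '')
j=18 s[j]='b': π[18]=0 (border '')
j=19 s[j]='b': π[19]=0 (border '')
j=20 s[j]='d': π[20]=1 (border 'd')
j=21 s[j]='a': π[21]=2 (border 'da')
j=22 s[j]='b': k: 2→0; π[22]=0 (border '')
j=23 s[j]='d': π[23]=1 (border 'd')
j=24 s[j]='c': k: 1→0; π[24]=0 (border '')
j=25 s[j]='a': π[25]=0 (border '')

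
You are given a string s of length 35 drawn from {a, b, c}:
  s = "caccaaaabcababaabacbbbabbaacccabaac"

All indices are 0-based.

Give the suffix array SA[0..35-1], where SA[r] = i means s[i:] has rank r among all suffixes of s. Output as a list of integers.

sorted suffixes:
  #0 SA[0]=4  'aaaabcababaabacbbbabbaacccabaac'
  #1 SA[1]=5  'aaabcababaabacbbbabbaacccabaac'
  #2 SA[2]=14  'aabacbbbabbaacccabaac'
  #3 SA[3]=6  'aabcababaabacbbbabbaacccabaac'
  #4 SA[4]=32  'aac'
  #5 SA[5]=25  'aacccabaac'
  #6 SA[6]=12  'abaabacbbbabbaacccabaac'
  #7 SA[7]=30  'abaac'
  #8 SA[8]=10  'ababaabacbbbabbaacccabaac'
  #9 SA[9]=15  'abacbbbabbaacccabaac'
  #10 SA[10]=22  'abbaacccabaac'
  #11 SA[11]=7  'abcababaabacbbbabbaacccabaac'
  #12 SA[12]=33  'ac'
  #13 SA[13]=17  'acbbbabbaacccabaac'
  #14 SA[14]=1  'accaaaabcababaabacbbbabbaacccabaac'
  #15 SA[15]=26  'acccabaac'
  #16 SA[16]=13  'baabacbbbabbaacccabaac'
  #17 SA[17]=31  'baac'
  #18 SA[18]=24  'baacccabaac'
  #19 SA[19]=11  'babaabacbbbabbaacccabaac'
  #20 SA[20]=21  'babbaacccabaac'
  #21 SA[21]=16  'bacbbbabbaacccabaac'
  #22 SA[22]=23  'bbaacccabaac'
  #23 SA[23]=20  'bbabbaacccabaac'
  #24 SA[24]=19  'bbbabbaacccabaac'
  #25 SA[25]=8  'bcababaabacbbbabbaacccabaac'
  #26 SA[26]=34  'c'
  #27 SA[27]=3  'caaaabcababaabacbbbabbaacccabaac'
  #28 SA[28]=29  'cabaac'
  #29 SA[29]=9  'cababaabacbbbabbaacccabaac'
  #30 SA[30]=0  'caccaaaabcababaabacbbbabbaacccabaac'
  #31 SA[31]=18  'cbbbabbaacccabaac'
  #32 SA[32]=2  'ccaaaabcababaabacbbbabbaacccabaac'
  #33 SA[33]=28  'ccabaac'
  #34 SA[34]=27  'cccabaac'

[4, 5, 14, 6, 32, 25, 12, 30, 10, 15, 22, 7, 33, 17, 1, 26, 13, 31, 24, 11, 21, 16, 23, 20, 19, 8, 34, 3, 29, 9, 0, 18, 2, 28, 27]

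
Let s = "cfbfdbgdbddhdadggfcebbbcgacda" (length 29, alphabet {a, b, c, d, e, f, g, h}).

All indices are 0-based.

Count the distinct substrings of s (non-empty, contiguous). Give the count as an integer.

411

sorted suffixes:
  #0 SA[0]=28  'a'
  #1 SA[1]=25  'acda'
  #2 SA[2]=13  'adggfcebbbcgacda'
  #3 SA[3]=20  'bbbcgacda'
  #4 SA[4]=21  'bbcgacda'
  #5 SA[5]=22  'bcgacda'
  #6 SA[6]=8  'bddhdadggfcebbbcgacda'
  #7 SA[7]=2  'bfdbgdbddhdadggfcebbbcgacda'
  #8 SA[8]=5  'bgdbddhdadggfcebbbcgacda'
  #9 SA[9]=26  'cda'
  #10 SA[10]=18  'cebbbcgacda'
  #11 SA[11]=0  'cfbfdbgdbddhdadggfcebbbcgacda'
  #12 SA[12]=23  'cgacda'
  #13 SA[13]=27  'da'
  #14 SA[14]=12  'dadggfcebbbcgacda'
  #15 SA[15]=7  'dbddhdadggfcebbbcgacda'
  #16 SA[16]=4  'dbgdbddhdadggfcebbbcgacda'
  #17 SA[17]=9  'ddhdadggfcebbbcgacda'
  #18 SA[18]=14  'dggfcebbbcgacda'
  #19 SA[19]=10  'dhdadggfcebbbcgacda'
  #20 SA[20]=19  'ebbbcgacda'
  #21 SA[21]=1  'fbfdbgdbddhdadggfcebbbcgacda'
  #22 SA[22]=17  'fcebbbcgacda'
  #23 SA[23]=3  'fdbgdbddhdadggfcebbbcgacda'
  #24 SA[24]=24  'gacda'
  #25 SA[25]=6  'gdbddhdadggfcebbbcgacda'
  #26 SA[26]=16  'gfcebbbcgacda'
  #27 SA[27]=15  'ggfcebbbcgacda'
  #28 SA[28]=11  'hdadggfcebbbcgacda'

SA = [28, 25, 13, 20, 21, 22, 8, 2, 5, 26, 18, 0, 23, 27, 12, 7, 4, 9, 14, 10, 19, 1, 17, 3, 24, 6, 16, 15, 11]
i: (SA[i-1],SA[i]) lcp shared
  1: (28,25) 1 'a'
  2: (25,13) 1 'a'
  3: (13,20) 0 ''
  4: (20,21) 2 'bb'
  5: (21,22) 1 'b'
  6: (22,8) 1 'b'
  7: (8,2) 1 'b'
  8: (2,5) 1 'b'
  9: (5,26) 0 ''
  10: (26,18) 1 'c'
  11: (18,0) 1 'c'
  12: (0,23) 1 'c'
  13: (23,27) 0 ''
  14: (27,12) 2 'da'
  15: (12,7) 1 'd'
  16: (7,4) 2 'db'
  17: (4,9) 1 'd'
  18: (9,14) 1 'd'
  19: (14,10) 1 'd'
  20: (10,19) 0 ''
  21: (19,1) 0 ''
  22: (1,17) 1 'f'
  23: (17,3) 1 'f'
  24: (3,24) 0 ''
  25: (24,6) 1 'g'
  26: (6,16) 1 'g'
  27: (16,15) 1 'g'
  28: (15,11) 0 ''

n(n+1)/2 = 29·30/2 = 435
Σ LCP = 0 + 1 + 1 + 0 + 2 + 1 + 1 + 1 + 1 + 0 + 1 + 1 + 1 + 0 + 2 + 1 + 2 + 1 + 1 + 1 + 0 + 0 + 1 + 1 + 0 + 1 + 1 + 1 + 0 = 24
distinct = 435 − 24 = 411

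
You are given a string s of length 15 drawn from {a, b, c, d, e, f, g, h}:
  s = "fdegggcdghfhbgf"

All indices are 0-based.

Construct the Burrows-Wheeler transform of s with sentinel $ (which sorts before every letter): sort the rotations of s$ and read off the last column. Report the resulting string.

rank  rotation          last
    0  $fdegggcdghfhbgf  f
    1  bgf$fdegggcdghfh  h
    2  cdghfhbgf$fdeggg  g
    3  degggcdghfhbgf$f  f
    4  dghfhbgf$fdegggc  c
    5  egggcdghfhbgf$fd  d
    6  f$fdegggcdghfhbg  g
    7  fdegggcdghfhbgf$  $
    8  fhbgf$fdegggcdgh  h
    9  gcdghfhbgf$fdegg  g
   10  gf$fdegggcdghfhb  b
   11  ggcdghfhbgf$fdeg  g
   12  gggcdghfhbgf$fde  e
   13  ghfhbgf$fdegggcd  d
   14  hbgf$fdegggcdghf  f
   15  hfhbgf$fdegggcdg  g

fhgfcdg$hgbgedfg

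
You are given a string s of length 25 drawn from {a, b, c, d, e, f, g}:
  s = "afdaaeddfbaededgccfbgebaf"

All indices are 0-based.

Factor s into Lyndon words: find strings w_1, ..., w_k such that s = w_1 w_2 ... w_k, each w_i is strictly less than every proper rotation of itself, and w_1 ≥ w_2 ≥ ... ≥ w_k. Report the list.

emit factor 1: 'afd' (i=0, period=3)
emit factor 2: 'aaeddfbaededgccfbgebaf' (i=3, period=22)

["afd", "aaeddfbaededgccfbgebaf"]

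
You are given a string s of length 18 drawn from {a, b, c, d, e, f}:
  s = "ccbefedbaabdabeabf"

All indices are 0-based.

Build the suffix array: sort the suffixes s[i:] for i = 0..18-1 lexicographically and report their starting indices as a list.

[8, 9, 12, 15, 7, 10, 13, 2, 16, 1, 0, 11, 6, 14, 5, 3, 17, 4]

sorted suffixes:
  #0 SA[0]=8  'aabdabeabf'
  #1 SA[1]=9  'abdabeabf'
  #2 SA[2]=12  'abeabf'
  #3 SA[3]=15  'abf'
  #4 SA[4]=7  'baabdabeabf'
  #5 SA[5]=10  'bdabeabf'
  #6 SA[6]=13  'beabf'
  #7 SA[7]=2  'befedbaabdabeabf'
  #8 SA[8]=16  'bf'
  #9 SA[9]=1  'cbefedbaabdabeabf'
  #10 SA[10]=0  'ccbefedbaabdabeabf'
  #11 SA[11]=11  'dabeabf'
  #12 SA[12]=6  'dbaabdabeabf'
  #13 SA[13]=14  'eabf'
  #14 SA[14]=5  'edbaabdabeabf'
  #15 SA[15]=3  'efedbaabdabeabf'
  #16 SA[16]=17  'f'
  #17 SA[17]=4  'fedbaabdabeabf'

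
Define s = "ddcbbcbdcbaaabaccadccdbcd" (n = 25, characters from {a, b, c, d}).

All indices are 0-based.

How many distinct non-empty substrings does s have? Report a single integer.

294

sorted suffixes:
  #0 SA[0]=10  'aaabaccadccdbcd'
  #1 SA[1]=11  'aabaccadccdbcd'
  #2 SA[2]=12  'abaccadccdbcd'
  #3 SA[3]=14  'accadccdbcd'
  #4 SA[4]=17  'adccdbcd'
  #5 SA[5]=9  'baaabaccadccdbcd'
  #6 SA[6]=13  'baccadccdbcd'
  #7 SA[7]=3  'bbcbdcbaaabaccadccdbcd'
  #8 SA[8]=4  'bcbdcbaaabaccadccdbcd'
  #9 SA[9]=22  'bcd'
  #10 SA[10]=6  'bdcbaaabaccadccdbcd'
  #11 SA[11]=16  'cadccdbcd'
  #12 SA[12]=8  'cbaaabaccadccdbcd'
  #13 SA[13]=2  'cbbcbdcbaaabaccadccdbcd'
  #14 SA[14]=5  'cbdcbaaabaccadccdbcd'
  #15 SA[15]=15  'ccadccdbcd'
  #16 SA[16]=19  'ccdbcd'
  #17 SA[17]=23  'cd'
  #18 SA[18]=20  'cdbcd'
  #19 SA[19]=24  'd'
  #20 SA[20]=21  'dbcd'
  #21 SA[21]=7  'dcbaaabaccadccdbcd'
  #22 SA[22]=1  'dcbbcbdcbaaabaccadccdbcd'
  #23 SA[23]=18  'dccdbcd'
  #24 SA[24]=0  'ddcbbcbdcbaaabaccadccdbcd'

SA = [10, 11, 12, 14, 17, 9, 13, 3, 4, 22, 6, 16, 8, 2, 5, 15, 19, 23, 20, 24, 21, 7, 1, 18, 0]
[i] adj suffixes → lcp
  [1] 10/11 → 2 ('aa')
  [2] 11/12 → 1 ('a')
  [3] 12/14 → 1 ('a')
  [4] 14/17 → 1 ('a')
  [5] 17/9 → 0 ('')
  [6] 9/13 → 2 ('ba')
  [7] 13/3 → 1 ('b')
  [8] 3/4 → 1 ('b')
  [9] 4/22 → 2 ('bc')
  [10] 22/6 → 1 ('b')
  [11] 6/16 → 0 ('')
  [12] 16/8 → 1 ('c')
  [13] 8/2 → 2 ('cb')
  [14] 2/5 → 2 ('cb')
  [15] 5/15 → 1 ('c')
  [16] 15/19 → 2 ('cc')
  [17] 19/23 → 1 ('c')
  [18] 23/20 → 2 ('cd')
  [19] 20/24 → 0 ('')
  [20] 24/21 → 1 ('d')
  [21] 21/7 → 1 ('d')
  [22] 7/1 → 3 ('dcb')
  [23] 1/18 → 2 ('dc')
  [24] 18/0 → 1 ('d')

n(n+1)/2 = 25·26/2 = 325
Σ LCP = 0 + 2 + 1 + 1 + 1 + 0 + 2 + 1 + 1 + 2 + 1 + 0 + 1 + 2 + 2 + 1 + 2 + 1 + 2 + 0 + 1 + 1 + 3 + 2 + 1 = 31
distinct = 325 − 31 = 294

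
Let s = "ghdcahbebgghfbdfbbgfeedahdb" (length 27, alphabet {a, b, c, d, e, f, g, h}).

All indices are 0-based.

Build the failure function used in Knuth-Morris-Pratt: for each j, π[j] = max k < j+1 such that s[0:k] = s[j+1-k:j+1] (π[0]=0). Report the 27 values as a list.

[0, 0, 0, 0, 0, 0, 0, 0, 0, 1, 1, 2, 0, 0, 0, 0, 0, 0, 1, 0, 0, 0, 0, 0, 0, 0, 0]

π[0] = 0
j=1 s[j]='h': π[1]=0 (border '')
j=2 s[j]='d': π[2]=0 (border '')
j=3 s[j]='c': π[3]=0 (border '')
j=4 s[j]='a': π[4]=0 (border '')
j=5 s[j]='h': π[5]=0 (border '')
j=6 s[j]='b': π[6]=0 (border '')
j=7 s[j]='e': π[7]=0 (border '')
j=8 s[j]='b': π[8]=0 (border '')
j=9 s[j]='g': π[9]=1 (border 'g')
j=10 s[j]='g': k: 1→0; π[10]=1 (border 'g')
j=11 s[j]='h': π[11]=2 (border 'gh')
j=12 s[j]='f': k: 2→0; π[12]=0 (border '')
j=13 s[j]='b': π[13]=0 (border '')
j=14 s[j]='d': π[14]=0 (border '')
j=15 s[j]='f': π[15]=0 (border '')
j=16 s[j]='b': π[16]=0 (border '')
j=17 s[j]='b': π[17]=0 (border '')
j=18 s[j]='g': π[18]=1 (border 'g')
j=19 s[j]='f': k: 1→0; π[19]=0 (border '')
j=20 s[j]='e': π[20]=0 (border '')
j=21 s[j]='e': π[21]=0 (border '')
j=22 s[j]='d': π[22]=0 (border '')
j=23 s[j]='a': π[23]=0 (border '')
j=24 s[j]='h': π[24]=0 (border '')
j=25 s[j]='d': π[25]=0 (border '')
j=26 s[j]='b': π[26]=0 (border '')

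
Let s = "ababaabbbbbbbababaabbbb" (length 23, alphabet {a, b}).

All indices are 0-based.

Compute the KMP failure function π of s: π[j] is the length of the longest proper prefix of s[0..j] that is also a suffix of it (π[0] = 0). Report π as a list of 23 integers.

[0, 0, 1, 2, 3, 1, 2, 0, 0, 0, 0, 0, 0, 1, 2, 3, 4, 5, 6, 7, 8, 9, 10]

π[0] = 0
j=1 s[j]='b': π[1]=0 (border '')
j=2 s[j]='a': π[2]=1 (border 'a')
j=3 s[j]='b': π[3]=2 (border 'ab')
j=4 s[j]='a': π[4]=3 (border 'aba')
j=5 s[j]='a': k: 3→1→0; π[5]=1 (border 'a')
j=6 s[j]='b': π[6]=2 (border 'ab')
j=7 s[j]='b': k: 2→0; π[7]=0 (border '')
j=8 s[j]='b': π[8]=0 (border '')
j=9 s[j]='b': π[9]=0 (border '')
j=10 s[j]='b': π[10]=0 (border '')
j=11 s[j]='b': π[11]=0 (border '')
j=12 s[j]='b': π[12]=0 (border '')
j=13 s[j]='a': π[13]=1 (border 'a')
j=14 s[j]='b': π[14]=2 (border 'ab')
j=15 s[j]='a': π[15]=3 (border 'aba')
j=16 s[j]='b': π[16]=4 (border 'abab')
j=17 s[j]='a': π[17]=5 (border 'ababa')
j=18 s[j]='a': π[18]=6 (border 'ababaa')
j=19 s[j]='b': π[19]=7 (border 'ababaab')
j=20 s[j]='b': π[20]=8 (border 'ababaabb')
j=21 s[j]='b': π[21]=9 (border 'ababaabbb')
j=22 s[j]='b': π[22]=10 (border 'ababaabbbb')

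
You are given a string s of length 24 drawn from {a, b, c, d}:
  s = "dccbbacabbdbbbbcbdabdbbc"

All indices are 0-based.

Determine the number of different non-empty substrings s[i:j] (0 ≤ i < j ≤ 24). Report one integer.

264

rank | idx | suffix
   0 |   7 | abbdbbbbcbdabdbbc
   1 |  18 | abdbbc
   2 |   5 | acabbdbbbbcbdabdbbc
   3 |   4 | bacabbdbbbbcbdabdbbc
   4 |   3 | bbacabbdbbbbcbdabdbbc
   5 |  11 | bbbbcbdabdbbc
   6 |  12 | bbbcbdabdbbc
   7 |  21 | bbc
   8 |  13 | bbcbdabdbbc
   9 |   8 | bbdbbbbcbdabdbbc
  10 |  22 | bc
  11 |  14 | bcbdabdbbc
  12 |  16 | bdabdbbc
  13 |   9 | bdbbbbcbdabdbbc
  14 |  19 | bdbbc
  15 |  23 | c
  16 |   6 | cabbdbbbbcbdabdbbc
  17 |   2 | cbbacabbdbbbbcbdabdbbc
  18 |  15 | cbdabdbbc
  19 |   1 | ccbbacabbdbbbbcbdabdbbc
  20 |  17 | dabdbbc
  21 |  10 | dbbbbcbdabdbbc
  22 |  20 | dbbc
  23 |   0 | dccbbacabbdbbbbcbdabdbbc

SA = [7, 18, 5, 4, 3, 11, 12, 21, 13, 8, 22, 14, 16, 9, 19, 23, 6, 2, 15, 1, 17, 10, 20, 0]
[i] adj suffixes → lcp
  [1] 7/18 → 2 ('ab')
  [2] 18/5 → 1 ('a')
  [3] 5/4 → 0 ('')
  [4] 4/3 → 1 ('b')
  [5] 3/11 → 2 ('bb')
  [6] 11/12 → 3 ('bbb')
  [7] 12/21 → 2 ('bb')
  [8] 21/13 → 3 ('bbc')
  [9] 13/8 → 2 ('bb')
  [10] 8/22 → 1 ('b')
  [11] 22/14 → 2 ('bc')
  [12] 14/16 → 1 ('b')
  [13] 16/9 → 2 ('bd')
  [14] 9/19 → 4 ('bdbb')
  [15] 19/23 → 0 ('')
  [16] 23/6 → 1 ('c')
  [17] 6/2 → 1 ('c')
  [18] 2/15 → 2 ('cb')
  [19] 15/1 → 1 ('c')
  [20] 1/17 → 0 ('')
  [21] 17/10 → 1 ('d')
  [22] 10/20 → 3 ('dbb')
  [23] 20/0 → 1 ('d')

n(n+1)/2 = 24·25/2 = 300
Σ LCP = 0 + 2 + 1 + 0 + 1 + 2 + 3 + 2 + 3 + 2 + 1 + 2 + 1 + 2 + 4 + 0 + 1 + 1 + 2 + 1 + 0 + 1 + 3 + 1 = 36
distinct = 300 − 36 = 264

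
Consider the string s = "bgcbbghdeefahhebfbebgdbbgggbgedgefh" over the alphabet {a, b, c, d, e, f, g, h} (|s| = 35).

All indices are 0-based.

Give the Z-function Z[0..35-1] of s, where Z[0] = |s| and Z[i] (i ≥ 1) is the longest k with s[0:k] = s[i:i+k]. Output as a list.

Z[0]=35
i=1: outside box; Z[1]=0
i=2: outside box; Z[2]=0
i=3: outside box; Z[3]=1 scan→box=[3,4)
i=4: outside box; Z[4]=2 scan→box=[4,6)
i=5: min(r-i=1, Z[1]=0)=0; Z[5]=0
i=6: outside box; Z[6]=0
i=7: outside box; Z[7]=0
i=8: outside box; Z[8]=0
i=9: outside box; Z[9]=0
i=10: outside box; Z[10]=0
i=11: outside box; Z[11]=0
i=12: outside box; Z[12]=0
i=13: outside box; Z[13]=0
i=14: outside box; Z[14]=0
i=15: outside box; Z[15]=1 scan→box=[15,16)
i=16: outside box; Z[16]=0
i=17: outside box; Z[17]=1 scan→box=[17,18)
i=18: outside box; Z[18]=0
i=19: outside box; Z[19]=2 scan→box=[19,21)
i=20: min(r-i=1, Z[1]=0)=0; Z[20]=0
i=21: outside box; Z[21]=0
i=22: outside box; Z[22]=1 scan→box=[22,23)
i=23: outside box; Z[23]=2 scan→box=[23,25)
i=24: min(r-i=1, Z[1]=0)=0; Z[24]=0
i=25: outside box; Z[25]=0
i=26: outside box; Z[26]=0
i=27: outside box; Z[27]=2 scan→box=[27,29)
i=28: min(r-i=1, Z[1]=0)=0; Z[28]=0
i=29: outside box; Z[29]=0
i=30: outside box; Z[30]=0
i=31: outside box; Z[31]=0
i=32: outside box; Z[32]=0
i=33: outside box; Z[33]=0
i=34: outside box; Z[34]=0

[35, 0, 0, 1, 2, 0, 0, 0, 0, 0, 0, 0, 0, 0, 0, 1, 0, 1, 0, 2, 0, 0, 1, 2, 0, 0, 0, 2, 0, 0, 0, 0, 0, 0, 0]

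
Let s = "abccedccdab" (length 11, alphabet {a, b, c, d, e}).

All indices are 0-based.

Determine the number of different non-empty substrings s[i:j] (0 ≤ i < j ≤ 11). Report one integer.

rank→(start, suffix):
  0 → (9, 'ab')
  1 → (0, 'abccedccdab')
  2 → (10, 'b')
  3 → (1, 'bccedccdab')
  4 → (6, 'ccdab')
  5 → (2, 'ccedccdab')
  6 → (7, 'cdab')
  7 → (3, 'cedccdab')
  8 → (8, 'dab')
  9 → (5, 'dccdab')
  10 → (4, 'edccdab')

SA = [9, 0, 10, 1, 6, 2, 7, 3, 8, 5, 4]
i: (SA[i-1],SA[i]) lcp shared
  1: (9,0) 2 'ab'
  2: (0,10) 0 ''
  3: (10,1) 1 'b'
  4: (1,6) 0 ''
  5: (6,2) 2 'cc'
  6: (2,7) 1 'c'
  7: (7,3) 1 'c'
  8: (3,8) 0 ''
  9: (8,5) 1 'd'
  10: (5,4) 0 ''

n(n+1)/2 = 11·12/2 = 66
Σ LCP = 0 + 2 + 0 + 1 + 0 + 2 + 1 + 1 + 0 + 1 + 0 = 8
distinct = 66 − 8 = 58

58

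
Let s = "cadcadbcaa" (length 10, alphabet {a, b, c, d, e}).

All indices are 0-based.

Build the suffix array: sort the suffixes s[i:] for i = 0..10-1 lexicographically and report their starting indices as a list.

[9, 8, 4, 1, 6, 7, 3, 0, 5, 2]

rank→(start, suffix):
  0 → (9, 'a')
  1 → (8, 'aa')
  2 → (4, 'adbcaa')
  3 → (1, 'adcadbcaa')
  4 → (6, 'bcaa')
  5 → (7, 'caa')
  6 → (3, 'cadbcaa')
  7 → (0, 'cadcadbcaa')
  8 → (5, 'dbcaa')
  9 → (2, 'dcadbcaa')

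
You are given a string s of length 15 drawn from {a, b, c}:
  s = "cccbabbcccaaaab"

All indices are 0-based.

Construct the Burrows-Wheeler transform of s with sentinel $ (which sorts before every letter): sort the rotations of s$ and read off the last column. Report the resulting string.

rank  rotation          last
    0  $cccbabbcccaaaab  b
    1  aaaab$cccbabbccc  c
    2  aaab$cccbabbccca  a
    3  aab$cccbabbcccaa  a
    4  ab$cccbabbcccaaa  a
    5  abbcccaaaab$cccb  b
    6  b$cccbabbcccaaaa  a
    7  babbcccaaaab$ccc  c
    8  bbcccaaaab$cccba  a
    9  bcccaaaab$cccbab  b
   10  caaaab$cccbabbcc  c
   11  cbabbcccaaaab$cc  c
   12  ccaaaab$cccbabbc  c
   13  ccbabbcccaaaab$c  c
   14  cccaaaab$cccbabb  b
   15  cccbabbcccaaaab$  $

bcaaabacabccccb$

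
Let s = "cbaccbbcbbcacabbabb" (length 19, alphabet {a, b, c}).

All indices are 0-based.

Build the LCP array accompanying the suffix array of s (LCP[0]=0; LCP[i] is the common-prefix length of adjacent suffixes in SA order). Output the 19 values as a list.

rank→(start, suffix):
  0 → (16, 'abb')
  1 → (13, 'abbabb')
  2 → (11, 'acabbabb')
  3 → (2, 'accbbcbbcacabbabb')
  4 → (18, 'b')
  5 → (15, 'babb')
  6 → (1, 'baccbbcbbcacabbabb')
  7 → (17, 'bb')
  8 → (14, 'bbabb')
  9 → (8, 'bbcacabbabb')
  10 → (5, 'bbcbbcacabbabb')
  11 → (9, 'bcacabbabb')
  12 → (6, 'bcbbcacabbabb')
  13 → (12, 'cabbabb')
  14 → (10, 'cacabbabb')
  15 → (0, 'cbaccbbcbbcacabbabb')
  16 → (7, 'cbbcacabbabb')
  17 → (4, 'cbbcbbcacabbabb')
  18 → (3, 'ccbbcbbcacabbabb')

SA = [16, 13, 11, 2, 18, 15, 1, 17, 14, 8, 5, 9, 6, 12, 10, 0, 7, 4, 3]
rank  pair      lcp
   1  s[16:],s[13:]  3  'abb'
   2  s[13:],s[11:]  1  'a'
   3  s[11:],s[2:]  2  'ac'
   4  s[2:],s[18:]  0  ''
   5  s[18:],s[15:]  1  'b'
   6  s[15:],s[1:]  2  'ba'
   7  s[1:],s[17:]  1  'b'
   8  s[17:],s[14:]  2  'bb'
   9  s[14:],s[8:]  2  'bb'
  10  s[8:],s[5:]  3  'bbc'
  11  s[5:],s[9:]  1  'b'
  12  s[9:],s[6:]  2  'bc'
  13  s[6:],s[12:]  0  ''
  14  s[12:],s[10:]  2  'ca'
  15  s[10:],s[0:]  1  'c'
  16  s[0:],s[7:]  2  'cb'
  17  s[7:],s[4:]  4  'cbbc'
  18  s[4:],s[3:]  1  'c'

[0, 3, 1, 2, 0, 1, 2, 1, 2, 2, 3, 1, 2, 0, 2, 1, 2, 4, 1]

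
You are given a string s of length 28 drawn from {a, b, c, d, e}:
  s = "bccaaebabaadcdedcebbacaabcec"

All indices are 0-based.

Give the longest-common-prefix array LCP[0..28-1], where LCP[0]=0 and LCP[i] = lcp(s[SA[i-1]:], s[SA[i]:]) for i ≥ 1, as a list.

sorted suffixes:
  #0 SA[0]=22  'aabcec'
  #1 SA[1]=9  'aadcdedcebbacaabcec'
  #2 SA[2]=3  'aaebabaadcdedcebbacaabcec'
  #3 SA[3]=7  'abaadcdedcebbacaabcec'
  #4 SA[4]=23  'abcec'
  #5 SA[5]=20  'acaabcec'
  #6 SA[6]=10  'adcdedcebbacaabcec'
  #7 SA[7]=4  'aebabaadcdedcebbacaabcec'
  #8 SA[8]=8  'baadcdedcebbacaabcec'
  #9 SA[9]=6  'babaadcdedcebbacaabcec'
  #10 SA[10]=19  'bacaabcec'
  #11 SA[11]=18  'bbacaabcec'
  #12 SA[12]=0  'bccaaebabaadcdedcebbacaabcec'
  #13 SA[13]=24  'bcec'
  #14 SA[14]=27  'c'
  #15 SA[15]=21  'caabcec'
  #16 SA[16]=2  'caaebabaadcdedcebbacaabcec'
  #17 SA[17]=1  'ccaaebabaadcdedcebbacaabcec'
  #18 SA[18]=12  'cdedcebbacaabcec'
  #19 SA[19]=16  'cebbacaabcec'
  #20 SA[20]=25  'cec'
  #21 SA[21]=11  'dcdedcebbacaabcec'
  #22 SA[22]=15  'dcebbacaabcec'
  #23 SA[23]=13  'dedcebbacaabcec'
  #24 SA[24]=5  'ebabaadcdedcebbacaabcec'
  #25 SA[25]=17  'ebbacaabcec'
  #26 SA[26]=26  'ec'
  #27 SA[27]=14  'edcebbacaabcec'

SA = [22, 9, 3, 7, 23, 20, 10, 4, 8, 6, 19, 18, 0, 24, 27, 21, 2, 1, 12, 16, 25, 11, 15, 13, 5, 17, 26, 14]
rank  pair      lcp
   1  s[22:],s[9:]  2  'aa'
   2  s[9:],s[3:]  2  'aa'
   3  s[3:],s[7:]  1  'a'
   4  s[7:],s[23:]  2  'ab'
   5  s[23:],s[20:]  1  'a'
   6  s[20:],s[10:]  1  'a'
   7  s[10:],s[4:]  1  'a'
   8  s[4:],s[8:]  0  ''
   9  s[8:],s[6:]  2  'ba'
  10  s[6:],s[19:]  2  'ba'
  11  s[19:],s[18:]  1  'b'
  12  s[18:],s[0:]  1  'b'
  13  s[0:],s[24:]  2  'bc'
  14  s[24:],s[27:]  0  ''
  15  s[27:],s[21:]  1  'c'
  16  s[21:],s[2:]  3  'caa'
  17  s[2:],s[1:]  1  'c'
  18  s[1:],s[12:]  1  'c'
  19  s[12:],s[16:]  1  'c'
  20  s[16:],s[25:]  2  'ce'
  21  s[25:],s[11:]  0  ''
  22  s[11:],s[15:]  2  'dc'
  23  s[15:],s[13:]  1  'd'
  24  s[13:],s[5:]  0  ''
  25  s[5:],s[17:]  2  'eb'
  26  s[17:],s[26:]  1  'e'
  27  s[26:],s[14:]  1  'e'

[0, 2, 2, 1, 2, 1, 1, 1, 0, 2, 2, 1, 1, 2, 0, 1, 3, 1, 1, 1, 2, 0, 2, 1, 0, 2, 1, 1]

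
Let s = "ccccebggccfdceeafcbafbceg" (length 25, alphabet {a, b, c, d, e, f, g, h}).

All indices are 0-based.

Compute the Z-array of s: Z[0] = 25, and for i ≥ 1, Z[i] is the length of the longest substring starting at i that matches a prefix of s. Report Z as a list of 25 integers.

[25, 3, 2, 1, 0, 0, 0, 0, 2, 1, 0, 0, 1, 0, 0, 0, 0, 1, 0, 0, 0, 0, 1, 0, 0]

Z[0]=25
i=1: i≥r, start 0; Z[1]=3 extend→box=[1,4)
i=2: min(r-i=2, Z[1]=3)=2; Z[2]=2
i=3: min(r-i=1, Z[2]=2)=1; Z[3]=1
i=4: i≥r, start 0; Z[4]=0
i=5: i≥r, start 0; Z[5]=0
i=6: i≥r, start 0; Z[6]=0
i=7: i≥r, start 0; Z[7]=0
i=8: i≥r, start 0; Z[8]=2 extend→box=[8,10)
i=9: min(r-i=1, Z[1]=3)=1; Z[9]=1
i=10: i≥r, start 0; Z[10]=0
i=11: i≥r, start 0; Z[11]=0
i=12: i≥r, start 0; Z[12]=1 extend→box=[12,13)
i=13: i≥r, start 0; Z[13]=0
i=14: i≥r, start 0; Z[14]=0
i=15: i≥r, start 0; Z[15]=0
i=16: i≥r, start 0; Z[16]=0
i=17: i≥r, start 0; Z[17]=1 extend→box=[17,18)
i=18: i≥r, start 0; Z[18]=0
i=19: i≥r, start 0; Z[19]=0
i=20: i≥r, start 0; Z[20]=0
i=21: i≥r, start 0; Z[21]=0
i=22: i≥r, start 0; Z[22]=1 extend→box=[22,23)
i=23: i≥r, start 0; Z[23]=0
i=24: i≥r, start 0; Z[24]=0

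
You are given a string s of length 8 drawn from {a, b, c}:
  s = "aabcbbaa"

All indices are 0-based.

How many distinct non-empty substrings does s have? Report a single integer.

rank | idx | suffix
   0 |   7 | a
   1 |   6 | aa
   2 |   0 | aabcbbaa
   3 |   1 | abcbbaa
   4 |   5 | baa
   5 |   4 | bbaa
   6 |   2 | bcbbaa
   7 |   3 | cbbaa

SA = [7, 6, 0, 1, 5, 4, 2, 3]
[i] adj suffixes → lcp
  [1] 7/6 → 1 ('a')
  [2] 6/0 → 2 ('aa')
  [3] 0/1 → 1 ('a')
  [4] 1/5 → 0 ('')
  [5] 5/4 → 1 ('b')
  [6] 4/2 → 1 ('b')
  [7] 2/3 → 0 ('')

n(n+1)/2 = 8·9/2 = 36
Σ LCP = 0 + 1 + 2 + 1 + 0 + 1 + 1 + 0 = 6
distinct = 36 − 6 = 30

30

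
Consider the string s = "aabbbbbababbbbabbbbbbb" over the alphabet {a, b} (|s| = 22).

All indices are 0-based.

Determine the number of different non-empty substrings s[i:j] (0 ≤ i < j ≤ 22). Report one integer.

179

sorted suffixes:
  #0 SA[0]=0  'aabbbbbababbbbabbbbbbb'
  #1 SA[1]=7  'ababbbbabbbbbbb'
  #2 SA[2]=9  'abbbbabbbbbbb'
  #3 SA[3]=1  'abbbbbababbbbabbbbbbb'
  #4 SA[4]=14  'abbbbbbb'
  #5 SA[5]=21  'b'
  #6 SA[6]=6  'bababbbbabbbbbbb'
  #7 SA[7]=8  'babbbbabbbbbbb'
  #8 SA[8]=13  'babbbbbbb'
  #9 SA[9]=20  'bb'
  #10 SA[10]=5  'bbababbbbabbbbbbb'
  #11 SA[11]=12  'bbabbbbbbb'
  #12 SA[12]=19  'bbb'
  #13 SA[13]=4  'bbbababbbbabbbbbbb'
  #14 SA[14]=11  'bbbabbbbbbb'
  #15 SA[15]=18  'bbbb'
  #16 SA[16]=3  'bbbbababbbbabbbbbbb'
  #17 SA[17]=10  'bbbbabbbbbbb'
  #18 SA[18]=17  'bbbbb'
  #19 SA[19]=2  'bbbbbababbbbabbbbbbb'
  #20 SA[20]=16  'bbbbbb'
  #21 SA[21]=15  'bbbbbbb'

SA = [0, 7, 9, 1, 14, 21, 6, 8, 13, 20, 5, 12, 19, 4, 11, 18, 3, 10, 17, 2, 16, 15]
rank  pair      lcp
   1  s[0:],s[7:]  1  'a'
   2  s[7:],s[9:]  2  'ab'
   3  s[9:],s[1:]  5  'abbbb'
   4  s[1:],s[14:]  6  'abbbbb'
   5  s[14:],s[21:]  0  ''
   6  s[21:],s[6:]  1  'b'
   7  s[6:],s[8:]  3  'bab'
   8  s[8:],s[13:]  6  'babbbb'
   9  s[13:],s[20:]  1  'b'
  10  s[20:],s[5:]  2  'bb'
  11  s[5:],s[12:]  4  'bbab'
  12  s[12:],s[19:]  2  'bb'
  13  s[19:],s[4:]  3  'bbb'
  14  s[4:],s[11:]  5  'bbbab'
  15  s[11:],s[18:]  3  'bbb'
  16  s[18:],s[3:]  4  'bbbb'
  17  s[3:],s[10:]  6  'bbbbab'
  18  s[10:],s[17:]  4  'bbbb'
  19  s[17:],s[2:]  5  'bbbbb'
  20  s[2:],s[16:]  5  'bbbbb'
  21  s[16:],s[15:]  6  'bbbbbb'

n(n+1)/2 = 22·23/2 = 253
Σ LCP = 0 + 1 + 2 + 5 + 6 + 0 + 1 + 3 + 6 + 1 + 2 + 4 + 2 + 3 + 5 + 3 + 4 + 6 + 4 + 5 + 5 + 6 = 74
distinct = 253 − 74 = 179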